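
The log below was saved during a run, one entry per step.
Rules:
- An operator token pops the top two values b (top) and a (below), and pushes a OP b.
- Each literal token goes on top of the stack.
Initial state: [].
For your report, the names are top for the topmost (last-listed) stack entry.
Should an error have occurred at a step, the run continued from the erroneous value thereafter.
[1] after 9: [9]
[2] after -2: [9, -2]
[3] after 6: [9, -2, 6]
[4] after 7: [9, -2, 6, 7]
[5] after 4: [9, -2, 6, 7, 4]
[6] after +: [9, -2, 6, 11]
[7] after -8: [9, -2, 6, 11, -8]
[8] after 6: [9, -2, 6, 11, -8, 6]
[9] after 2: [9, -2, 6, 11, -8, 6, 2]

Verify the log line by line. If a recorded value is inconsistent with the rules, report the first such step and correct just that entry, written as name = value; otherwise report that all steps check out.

no error

step 1: push 9: top = 9 -> confirmed correct
step 2: push -2: top = -2 -> verified
step 3: push 6: top = 6 -> confirmed correct
step 4: push 7: top = 7 -> verified
step 5: push 4: top = 4 -> exactly as logged
step 6: 7 + 4 = 11 -> checks out
step 7: push -8: top = -8 -> verified
step 8: push 6: top = 6 -> same as recorded
step 9: push 2: top = 2 -> same as recorded
Nothing is out of place; the run is error-free.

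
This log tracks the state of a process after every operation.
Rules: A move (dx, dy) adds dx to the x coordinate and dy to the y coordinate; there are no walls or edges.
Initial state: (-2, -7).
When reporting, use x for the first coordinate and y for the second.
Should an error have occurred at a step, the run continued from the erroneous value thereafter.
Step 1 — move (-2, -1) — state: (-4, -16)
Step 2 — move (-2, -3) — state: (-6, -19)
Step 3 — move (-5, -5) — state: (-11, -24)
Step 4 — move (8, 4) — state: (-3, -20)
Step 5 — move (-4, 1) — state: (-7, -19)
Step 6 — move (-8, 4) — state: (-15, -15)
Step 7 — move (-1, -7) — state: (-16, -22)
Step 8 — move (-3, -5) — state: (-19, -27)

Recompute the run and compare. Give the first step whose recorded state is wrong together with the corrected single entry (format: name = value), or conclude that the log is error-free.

Step 1: x = -2 + (-2) = -4, y = -7 + (-1) = -8 — the entry is off here.
Step 1 is the first one off; corrected, y = -8.

step 1, y = -8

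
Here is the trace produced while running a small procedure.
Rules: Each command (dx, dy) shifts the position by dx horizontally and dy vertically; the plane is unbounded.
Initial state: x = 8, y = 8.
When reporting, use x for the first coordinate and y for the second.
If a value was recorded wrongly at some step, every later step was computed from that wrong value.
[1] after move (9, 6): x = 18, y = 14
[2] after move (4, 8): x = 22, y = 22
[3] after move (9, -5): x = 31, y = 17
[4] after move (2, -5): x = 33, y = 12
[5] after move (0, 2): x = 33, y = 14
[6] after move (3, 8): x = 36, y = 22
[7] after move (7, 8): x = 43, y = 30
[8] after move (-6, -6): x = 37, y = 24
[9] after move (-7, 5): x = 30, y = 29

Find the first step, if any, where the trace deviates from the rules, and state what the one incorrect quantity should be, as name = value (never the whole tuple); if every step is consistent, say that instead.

step 1: x = 8 + (9) = 17, y = 8 + (6) = 14 -> not what was recorded
First deviation found at step 1; the corrected entry is x = 17.

step 1, x = 17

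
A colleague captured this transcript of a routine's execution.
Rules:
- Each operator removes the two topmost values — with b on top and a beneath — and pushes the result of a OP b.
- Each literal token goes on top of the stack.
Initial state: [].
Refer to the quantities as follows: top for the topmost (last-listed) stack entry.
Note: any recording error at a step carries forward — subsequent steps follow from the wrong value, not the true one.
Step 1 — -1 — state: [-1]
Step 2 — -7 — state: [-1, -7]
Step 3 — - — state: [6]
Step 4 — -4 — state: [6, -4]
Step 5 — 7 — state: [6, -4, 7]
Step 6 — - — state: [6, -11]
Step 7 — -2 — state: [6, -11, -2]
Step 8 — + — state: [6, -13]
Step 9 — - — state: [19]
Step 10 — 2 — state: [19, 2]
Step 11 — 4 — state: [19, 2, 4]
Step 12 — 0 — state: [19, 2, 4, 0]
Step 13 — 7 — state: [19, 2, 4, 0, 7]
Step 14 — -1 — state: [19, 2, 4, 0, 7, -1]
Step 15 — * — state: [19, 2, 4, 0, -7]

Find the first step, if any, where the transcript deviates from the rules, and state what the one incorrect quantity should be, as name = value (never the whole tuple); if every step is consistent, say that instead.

no error

Recomputing the run from the initial state:
step 1: [-1]
step 2: [-1, -7]
step 3: [6]
step 4: [6, -4]
step 5: [6, -4, 7]
step 6: [6, -11]
step 7: [6, -11, -2]
step 8: [6, -13]
step 9: [19]
step 10: [19, 2]
step 11: [19, 2, 4]
step 12: [19, 2, 4, 0]
step 13: [19, 2, 4, 0, 7]
step 14: [19, 2, 4, 0, 7, -1]
step 15: [19, 2, 4, 0, -7]
This matches the transcript at every step.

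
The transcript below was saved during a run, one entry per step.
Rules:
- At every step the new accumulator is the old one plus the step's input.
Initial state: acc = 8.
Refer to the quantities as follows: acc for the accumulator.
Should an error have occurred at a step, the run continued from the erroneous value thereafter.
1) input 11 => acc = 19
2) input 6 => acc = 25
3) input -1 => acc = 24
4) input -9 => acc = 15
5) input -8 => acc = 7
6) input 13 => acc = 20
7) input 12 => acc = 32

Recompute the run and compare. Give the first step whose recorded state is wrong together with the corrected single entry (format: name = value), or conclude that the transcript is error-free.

no error

1. acc = 8 + 11 = 19 (checks out)
2. acc = 19 + 6 = 25 (in agreement)
3. acc = 25 + -1 = 24 (no discrepancy)
4. acc = 24 + -9 = 15 (no discrepancy)
5. acc = 15 + -8 = 7 (consistent with the transcript)
6. acc = 7 + 13 = 20 (same as recorded)
7. acc = 20 + 12 = 32 (confirmed correct)
The recomputation confirms every line.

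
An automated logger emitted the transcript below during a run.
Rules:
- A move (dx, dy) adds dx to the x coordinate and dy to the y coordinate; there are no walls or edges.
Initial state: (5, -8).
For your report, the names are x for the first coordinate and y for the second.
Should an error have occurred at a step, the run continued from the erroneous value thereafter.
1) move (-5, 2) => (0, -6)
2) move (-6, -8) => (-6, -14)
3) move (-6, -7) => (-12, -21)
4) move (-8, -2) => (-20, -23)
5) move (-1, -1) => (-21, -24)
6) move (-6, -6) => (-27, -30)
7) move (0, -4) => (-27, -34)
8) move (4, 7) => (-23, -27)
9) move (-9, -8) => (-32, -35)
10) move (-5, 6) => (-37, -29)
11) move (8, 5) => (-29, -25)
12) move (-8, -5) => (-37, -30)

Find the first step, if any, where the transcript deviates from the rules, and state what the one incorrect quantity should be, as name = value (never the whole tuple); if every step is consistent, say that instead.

step 11, y = -24

Recomputing the run from the initial state:
step 1: x = 0, y = -6
step 2: x = -6, y = -14
step 3: x = -12, y = -21
step 4: x = -20, y = -23
step 5: x = -21, y = -24
step 6: x = -27, y = -30
step 7: x = -27, y = -34
step 8: x = -23, y = -27
step 9: x = -32, y = -35
step 10: x = -37, y = -29
step 11: x = -29, y = -24
step 12: x = -37, y = -29
The first disagreement with the transcript is at step 11, where the value should be y = -24.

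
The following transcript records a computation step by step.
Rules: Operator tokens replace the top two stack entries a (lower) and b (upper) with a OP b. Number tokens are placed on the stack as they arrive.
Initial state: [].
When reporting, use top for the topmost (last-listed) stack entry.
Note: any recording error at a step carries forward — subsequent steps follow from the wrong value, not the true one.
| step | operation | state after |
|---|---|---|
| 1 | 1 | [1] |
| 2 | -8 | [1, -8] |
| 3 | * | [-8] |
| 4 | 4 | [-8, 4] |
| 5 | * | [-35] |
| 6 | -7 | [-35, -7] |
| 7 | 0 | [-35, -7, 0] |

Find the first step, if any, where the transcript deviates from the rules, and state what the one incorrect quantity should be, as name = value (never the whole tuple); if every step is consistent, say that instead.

step 1: push 1: top = 1 -> confirmed correct
step 2: push -8: top = -8 -> no discrepancy
step 3: 1 * -8 = -8 -> no discrepancy
step 4: push 4: top = 4 -> no discrepancy
step 5: -8 * 4 = -32 -> this is not what the transcript shows
First incorrect step: 5; the correct value is top = -32.

step 5, top = -32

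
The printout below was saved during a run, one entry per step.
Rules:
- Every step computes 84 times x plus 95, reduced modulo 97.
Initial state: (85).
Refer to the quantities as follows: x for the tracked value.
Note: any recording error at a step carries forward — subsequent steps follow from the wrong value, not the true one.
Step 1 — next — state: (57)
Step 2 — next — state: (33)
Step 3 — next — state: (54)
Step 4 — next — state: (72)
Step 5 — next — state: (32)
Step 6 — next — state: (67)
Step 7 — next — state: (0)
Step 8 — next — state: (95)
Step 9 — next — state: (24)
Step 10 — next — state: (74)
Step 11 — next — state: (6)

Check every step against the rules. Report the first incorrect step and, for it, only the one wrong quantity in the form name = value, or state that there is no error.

no error

Recomputing the run from the initial state:
step 1: x = 57
step 2: x = 33
step 3: x = 54
step 4: x = 72
step 5: x = 32
step 6: x = 67
step 7: x = 0
step 8: x = 95
step 9: x = 24
step 10: x = 74
step 11: x = 6
This matches the printout at every step.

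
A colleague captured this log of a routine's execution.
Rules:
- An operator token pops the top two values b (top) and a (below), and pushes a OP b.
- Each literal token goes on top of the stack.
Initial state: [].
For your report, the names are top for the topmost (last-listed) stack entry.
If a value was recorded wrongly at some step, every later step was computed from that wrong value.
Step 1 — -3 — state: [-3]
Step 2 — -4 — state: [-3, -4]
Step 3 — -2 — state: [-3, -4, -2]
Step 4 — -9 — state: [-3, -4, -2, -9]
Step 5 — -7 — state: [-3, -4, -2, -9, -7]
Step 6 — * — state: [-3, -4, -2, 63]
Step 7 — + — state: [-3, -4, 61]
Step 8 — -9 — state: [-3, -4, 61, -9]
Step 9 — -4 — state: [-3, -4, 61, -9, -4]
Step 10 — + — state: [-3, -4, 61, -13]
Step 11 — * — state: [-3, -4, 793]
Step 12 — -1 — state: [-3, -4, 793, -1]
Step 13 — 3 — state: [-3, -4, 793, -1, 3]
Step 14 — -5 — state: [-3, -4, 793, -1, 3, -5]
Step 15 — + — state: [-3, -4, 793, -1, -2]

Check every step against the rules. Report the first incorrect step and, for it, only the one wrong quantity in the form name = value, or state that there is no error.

Recomputing the run from the initial state:
step 1: [-3]
step 2: [-3, -4]
step 3: [-3, -4, -2]
step 4: [-3, -4, -2, -9]
step 5: [-3, -4, -2, -9, -7]
step 6: [-3, -4, -2, 63]
step 7: [-3, -4, 61]
step 8: [-3, -4, 61, -9]
step 9: [-3, -4, 61, -9, -4]
step 10: [-3, -4, 61, -13]
step 11: [-3, -4, -793]
step 12: [-3, -4, -793, -1]
step 13: [-3, -4, -793, -1, 3]
step 14: [-3, -4, -793, -1, 3, -5]
step 15: [-3, -4, -793, -1, -2]
The first disagreement with the log is at step 11, where the value should be top = -793.

step 11, top = -793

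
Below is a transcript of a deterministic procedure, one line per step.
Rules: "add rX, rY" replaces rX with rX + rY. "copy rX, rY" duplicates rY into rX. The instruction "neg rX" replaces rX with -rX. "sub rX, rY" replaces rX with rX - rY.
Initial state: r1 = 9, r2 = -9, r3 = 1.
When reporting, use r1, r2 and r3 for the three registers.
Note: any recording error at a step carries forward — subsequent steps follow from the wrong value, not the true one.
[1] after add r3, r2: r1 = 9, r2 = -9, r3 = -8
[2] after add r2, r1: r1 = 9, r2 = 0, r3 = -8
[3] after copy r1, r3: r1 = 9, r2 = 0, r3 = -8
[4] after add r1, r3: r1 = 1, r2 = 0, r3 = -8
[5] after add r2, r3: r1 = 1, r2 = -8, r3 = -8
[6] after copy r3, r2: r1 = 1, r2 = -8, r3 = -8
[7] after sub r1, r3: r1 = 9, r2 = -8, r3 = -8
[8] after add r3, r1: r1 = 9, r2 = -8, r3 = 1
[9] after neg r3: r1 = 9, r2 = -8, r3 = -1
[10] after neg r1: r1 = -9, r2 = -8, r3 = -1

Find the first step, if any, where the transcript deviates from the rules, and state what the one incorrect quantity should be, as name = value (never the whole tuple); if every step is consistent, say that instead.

step 3, r1 = -8

step 1: r3 = 1 + -9 = -8 -> same as recorded
step 2: r2 = -9 + 9 = 0 -> verified
step 3: r1 = -8 -> the recorded entry deviates here
First deviation found at step 3; the corrected entry is r1 = -8.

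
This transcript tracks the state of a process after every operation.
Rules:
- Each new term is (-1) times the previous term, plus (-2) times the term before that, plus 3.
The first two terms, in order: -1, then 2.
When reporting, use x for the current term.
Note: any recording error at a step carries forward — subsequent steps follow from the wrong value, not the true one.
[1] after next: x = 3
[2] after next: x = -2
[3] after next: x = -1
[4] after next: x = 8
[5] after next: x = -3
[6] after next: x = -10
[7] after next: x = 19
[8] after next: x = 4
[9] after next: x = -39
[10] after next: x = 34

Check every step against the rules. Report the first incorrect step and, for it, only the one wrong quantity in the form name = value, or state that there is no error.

step 2, x = -4

Step 1: x = -1*(2) + (-2)*(-1) + (3) = 3 — no discrepancy.
Step 2: x = -1*(3) + (-2)*(2) + (3) = -4 — the transcript has a different value.
First incorrect step: 2; the correct value is x = -4.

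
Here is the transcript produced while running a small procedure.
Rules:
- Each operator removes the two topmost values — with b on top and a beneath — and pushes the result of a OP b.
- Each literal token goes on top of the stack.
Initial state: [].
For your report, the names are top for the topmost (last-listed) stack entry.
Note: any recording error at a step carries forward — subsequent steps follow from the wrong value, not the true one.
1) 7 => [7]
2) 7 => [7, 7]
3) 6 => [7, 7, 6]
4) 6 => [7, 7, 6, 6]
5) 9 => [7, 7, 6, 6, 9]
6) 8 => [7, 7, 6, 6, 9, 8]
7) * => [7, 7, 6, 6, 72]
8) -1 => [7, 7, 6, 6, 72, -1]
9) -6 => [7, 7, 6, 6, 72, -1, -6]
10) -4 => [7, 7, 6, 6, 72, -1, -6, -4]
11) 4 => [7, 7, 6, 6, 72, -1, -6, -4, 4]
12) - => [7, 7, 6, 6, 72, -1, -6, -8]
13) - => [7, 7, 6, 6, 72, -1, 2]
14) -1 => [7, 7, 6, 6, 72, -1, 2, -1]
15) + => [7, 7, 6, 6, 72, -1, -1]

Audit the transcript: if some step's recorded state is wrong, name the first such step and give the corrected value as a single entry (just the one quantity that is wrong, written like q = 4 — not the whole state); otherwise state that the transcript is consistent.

step 15, top = 1

Step 1: push 7: top = 7 — in agreement.
Step 2: push 7: top = 7 — same as recorded.
Step 3: push 6: top = 6 — same as recorded.
Step 4: push 6: top = 6 — verified.
Step 5: push 9: top = 9 — verified.
Step 6: push 8: top = 8 — checks out.
Step 7: 9 * 8 = 72 — agrees with the transcript.
Step 8: push -1: top = -1 — same as recorded.
Step 9: push -6: top = -6 — agrees with the transcript.
Step 10: push -4: top = -4 — consistent with the transcript.
Step 11: push 4: top = 4 — same as recorded.
Step 12: -4 - 4 = -8 — verified.
Step 13: -6 - -8 = 2 — no discrepancy.
Step 14: push -1: top = -1 — checks out.
Step 15: 2 + -1 = 1 — a discrepancy with the transcript.
That makes step 15 the first incorrect line — top = 1 is what it should show.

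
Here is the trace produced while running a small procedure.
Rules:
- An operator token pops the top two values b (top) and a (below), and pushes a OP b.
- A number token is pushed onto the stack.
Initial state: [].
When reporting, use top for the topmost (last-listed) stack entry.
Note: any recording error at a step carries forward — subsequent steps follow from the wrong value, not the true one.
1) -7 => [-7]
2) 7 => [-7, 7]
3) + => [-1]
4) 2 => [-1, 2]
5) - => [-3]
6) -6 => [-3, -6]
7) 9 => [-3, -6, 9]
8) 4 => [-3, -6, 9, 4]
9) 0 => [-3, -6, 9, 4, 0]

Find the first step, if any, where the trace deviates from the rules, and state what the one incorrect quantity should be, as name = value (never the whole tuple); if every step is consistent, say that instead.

step 3, top = 0

step 1: push -7: top = -7 -> consistent with the trace
step 2: push 7: top = 7 -> exactly as logged
step 3: -7 + 7 = 0 -> not what was recorded
The earliest wrong entry is at step 3: it should read top = 0.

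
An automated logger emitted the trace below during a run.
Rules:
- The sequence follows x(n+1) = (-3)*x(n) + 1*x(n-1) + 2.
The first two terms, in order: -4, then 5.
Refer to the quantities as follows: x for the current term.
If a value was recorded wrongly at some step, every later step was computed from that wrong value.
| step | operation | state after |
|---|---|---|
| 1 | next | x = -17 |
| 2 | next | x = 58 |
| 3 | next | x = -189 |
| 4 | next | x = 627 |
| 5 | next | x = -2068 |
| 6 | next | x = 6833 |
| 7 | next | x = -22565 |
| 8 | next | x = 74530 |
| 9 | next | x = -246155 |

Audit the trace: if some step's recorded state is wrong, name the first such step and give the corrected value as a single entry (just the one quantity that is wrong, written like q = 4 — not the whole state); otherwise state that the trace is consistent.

step 9, x = -246153

Recomputing the run from the initial state:
step 1: x = -17
step 2: x = 58
step 3: x = -189
step 4: x = 627
step 5: x = -2068
step 6: x = 6833
step 7: x = -22565
step 8: x = 74530
step 9: x = -246153
The first disagreement with the trace is at step 9, where the value should be x = -246153.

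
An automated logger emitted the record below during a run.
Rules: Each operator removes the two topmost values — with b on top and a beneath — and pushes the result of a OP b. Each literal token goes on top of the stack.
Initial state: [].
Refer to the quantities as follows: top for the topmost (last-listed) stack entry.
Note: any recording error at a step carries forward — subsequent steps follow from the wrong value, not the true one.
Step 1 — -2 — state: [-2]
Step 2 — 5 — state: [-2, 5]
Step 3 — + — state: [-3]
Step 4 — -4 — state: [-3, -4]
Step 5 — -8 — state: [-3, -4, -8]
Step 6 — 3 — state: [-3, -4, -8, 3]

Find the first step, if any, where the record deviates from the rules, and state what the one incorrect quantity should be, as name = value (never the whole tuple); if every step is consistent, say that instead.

step 3, top = 3

Recomputing the run from the initial state:
step 1: [-2]
step 2: [-2, 5]
step 3: [3]
step 4: [3, -4]
step 5: [3, -4, -8]
step 6: [3, -4, -8, 3]
The first disagreement with the record is at step 3, where the value should be top = 3.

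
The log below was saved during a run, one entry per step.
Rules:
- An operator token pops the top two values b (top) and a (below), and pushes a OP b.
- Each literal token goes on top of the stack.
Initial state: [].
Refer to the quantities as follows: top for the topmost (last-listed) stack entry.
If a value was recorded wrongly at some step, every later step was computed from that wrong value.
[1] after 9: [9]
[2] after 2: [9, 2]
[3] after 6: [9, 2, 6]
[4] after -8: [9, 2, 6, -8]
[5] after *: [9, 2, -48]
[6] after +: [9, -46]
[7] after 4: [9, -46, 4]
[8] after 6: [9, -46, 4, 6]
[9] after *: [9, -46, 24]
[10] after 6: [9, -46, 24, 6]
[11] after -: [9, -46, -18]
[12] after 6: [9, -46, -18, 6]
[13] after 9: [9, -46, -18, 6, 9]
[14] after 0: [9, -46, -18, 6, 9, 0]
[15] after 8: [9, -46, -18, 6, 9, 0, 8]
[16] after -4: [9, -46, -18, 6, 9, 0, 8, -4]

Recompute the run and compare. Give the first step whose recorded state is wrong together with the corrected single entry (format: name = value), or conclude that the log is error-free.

step 11, top = 18

1. push 9: top = 9 (same as recorded)
2. push 2: top = 2 (verified)
3. push 6: top = 6 (agrees with the log)
4. push -8: top = -8 (verified)
5. 6 * -8 = -48 (in agreement)
6. 2 + -48 = -46 (no discrepancy)
7. push 4: top = 4 (in agreement)
8. push 6: top = 6 (in agreement)
9. 4 * 6 = 24 (same as recorded)
10. push 6: top = 6 (no discrepancy)
11. 24 - 6 = 18 (the log disagrees here)
That makes step 11 the first incorrect line — top = 18 is what it should show.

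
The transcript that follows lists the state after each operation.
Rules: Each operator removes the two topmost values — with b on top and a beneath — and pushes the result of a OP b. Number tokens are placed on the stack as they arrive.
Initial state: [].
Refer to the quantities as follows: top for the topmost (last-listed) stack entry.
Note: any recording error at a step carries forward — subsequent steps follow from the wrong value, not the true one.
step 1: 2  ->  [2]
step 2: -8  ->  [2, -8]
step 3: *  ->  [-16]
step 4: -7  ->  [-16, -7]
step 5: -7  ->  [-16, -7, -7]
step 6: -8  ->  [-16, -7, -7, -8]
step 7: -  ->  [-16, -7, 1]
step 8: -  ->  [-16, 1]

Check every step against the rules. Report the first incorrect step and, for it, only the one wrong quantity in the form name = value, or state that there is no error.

Step 1: push 2: top = 2 — matches.
Step 2: push -8: top = -8 — in agreement.
Step 3: 2 * -8 = -16 — confirmed correct.
Step 4: push -7: top = -7 — no discrepancy.
Step 5: push -7: top = -7 — consistent with the transcript.
Step 6: push -8: top = -8 — matches.
Step 7: -7 - -8 = 1 — matches.
Step 8: -7 - 1 = -8 — the recorded entry deviates here.
Step 8 is the first one off; corrected, top = -8.

step 8, top = -8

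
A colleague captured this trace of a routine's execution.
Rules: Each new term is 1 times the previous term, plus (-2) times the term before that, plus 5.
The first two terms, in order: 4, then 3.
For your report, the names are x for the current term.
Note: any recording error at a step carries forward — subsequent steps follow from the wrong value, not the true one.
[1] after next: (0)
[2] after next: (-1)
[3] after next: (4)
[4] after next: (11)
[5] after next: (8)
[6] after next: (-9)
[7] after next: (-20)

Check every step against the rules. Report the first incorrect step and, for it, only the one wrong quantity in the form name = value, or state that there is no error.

no error

step 1: x = 1*(3) + (-2)*(4) + (5) = 0 -> verified
step 2: x = 1*(0) + (-2)*(3) + (5) = -1 -> checks out
step 3: x = 1*(-1) + (-2)*(0) + (5) = 4 -> no discrepancy
step 4: x = 1*(4) + (-2)*(-1) + (5) = 11 -> checks out
step 5: x = 1*(11) + (-2)*(4) + (5) = 8 -> consistent with the trace
step 6: x = 1*(8) + (-2)*(11) + (5) = -9 -> confirmed correct
step 7: x = 1*(-9) + (-2)*(8) + (5) = -20 -> checks out
All steps check out; nothing to correct.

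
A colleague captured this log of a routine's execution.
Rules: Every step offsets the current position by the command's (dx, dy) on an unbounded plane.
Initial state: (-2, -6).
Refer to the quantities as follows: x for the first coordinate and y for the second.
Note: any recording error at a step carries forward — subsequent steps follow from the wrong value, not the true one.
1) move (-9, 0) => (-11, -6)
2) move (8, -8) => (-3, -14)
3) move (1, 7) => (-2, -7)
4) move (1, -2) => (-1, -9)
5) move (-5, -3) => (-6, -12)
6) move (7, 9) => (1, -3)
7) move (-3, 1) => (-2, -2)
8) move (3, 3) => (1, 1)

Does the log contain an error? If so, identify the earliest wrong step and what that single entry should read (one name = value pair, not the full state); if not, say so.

no error

Recomputing the run from the initial state:
step 1: x = -11, y = -6
step 2: x = -3, y = -14
step 3: x = -2, y = -7
step 4: x = -1, y = -9
step 5: x = -6, y = -12
step 6: x = 1, y = -3
step 7: x = -2, y = -2
step 8: x = 1, y = 1
This matches the log at every step.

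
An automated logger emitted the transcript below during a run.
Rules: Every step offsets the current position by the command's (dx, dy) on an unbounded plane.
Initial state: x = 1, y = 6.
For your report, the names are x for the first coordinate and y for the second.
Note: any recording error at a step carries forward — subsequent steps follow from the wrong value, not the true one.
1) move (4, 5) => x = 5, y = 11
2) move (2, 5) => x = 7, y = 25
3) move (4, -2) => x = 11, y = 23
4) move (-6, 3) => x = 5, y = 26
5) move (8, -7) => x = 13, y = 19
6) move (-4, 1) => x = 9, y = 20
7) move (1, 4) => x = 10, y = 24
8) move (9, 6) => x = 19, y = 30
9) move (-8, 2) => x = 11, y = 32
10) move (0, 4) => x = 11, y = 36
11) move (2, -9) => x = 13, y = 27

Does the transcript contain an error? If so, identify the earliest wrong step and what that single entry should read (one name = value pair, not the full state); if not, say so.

step 2, y = 16

Recomputing the run from the initial state:
step 1: x = 5, y = 11
step 2: x = 7, y = 16
step 3: x = 11, y = 14
step 4: x = 5, y = 17
step 5: x = 13, y = 10
step 6: x = 9, y = 11
step 7: x = 10, y = 15
step 8: x = 19, y = 21
step 9: x = 11, y = 23
step 10: x = 11, y = 27
step 11: x = 13, y = 18
The first disagreement with the transcript is at step 2, where the value should be y = 16.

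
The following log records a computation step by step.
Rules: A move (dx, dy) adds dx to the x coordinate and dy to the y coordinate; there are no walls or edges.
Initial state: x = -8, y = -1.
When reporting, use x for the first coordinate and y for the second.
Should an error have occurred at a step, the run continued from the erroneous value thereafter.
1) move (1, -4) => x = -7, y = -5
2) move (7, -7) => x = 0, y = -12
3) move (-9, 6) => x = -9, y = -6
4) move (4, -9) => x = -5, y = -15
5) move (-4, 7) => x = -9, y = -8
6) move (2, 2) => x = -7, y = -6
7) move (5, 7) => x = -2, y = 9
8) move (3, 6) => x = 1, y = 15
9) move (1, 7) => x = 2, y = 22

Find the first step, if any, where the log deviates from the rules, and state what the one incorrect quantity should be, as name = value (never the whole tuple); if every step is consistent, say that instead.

Recomputing the run from the initial state:
step 1: x = -7, y = -5
step 2: x = 0, y = -12
step 3: x = -9, y = -6
step 4: x = -5, y = -15
step 5: x = -9, y = -8
step 6: x = -7, y = -6
step 7: x = -2, y = 1
step 8: x = 1, y = 7
step 9: x = 2, y = 14
The first disagreement with the log is at step 7, where the value should be y = 1.

step 7, y = 1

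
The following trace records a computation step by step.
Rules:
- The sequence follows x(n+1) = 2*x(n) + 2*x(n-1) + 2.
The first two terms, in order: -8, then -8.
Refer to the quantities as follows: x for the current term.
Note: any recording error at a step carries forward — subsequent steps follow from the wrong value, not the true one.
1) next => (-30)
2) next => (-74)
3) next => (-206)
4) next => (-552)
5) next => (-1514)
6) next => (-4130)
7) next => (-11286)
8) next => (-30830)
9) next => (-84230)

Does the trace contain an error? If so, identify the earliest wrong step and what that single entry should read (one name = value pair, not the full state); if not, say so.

step 4, x = -558

Recomputing the run from the initial state:
step 1: x = -30
step 2: x = -74
step 3: x = -206
step 4: x = -558
step 5: x = -1526
step 6: x = -4166
step 7: x = -11382
step 8: x = -31094
step 9: x = -84950
The first disagreement with the trace is at step 4, where the value should be x = -558.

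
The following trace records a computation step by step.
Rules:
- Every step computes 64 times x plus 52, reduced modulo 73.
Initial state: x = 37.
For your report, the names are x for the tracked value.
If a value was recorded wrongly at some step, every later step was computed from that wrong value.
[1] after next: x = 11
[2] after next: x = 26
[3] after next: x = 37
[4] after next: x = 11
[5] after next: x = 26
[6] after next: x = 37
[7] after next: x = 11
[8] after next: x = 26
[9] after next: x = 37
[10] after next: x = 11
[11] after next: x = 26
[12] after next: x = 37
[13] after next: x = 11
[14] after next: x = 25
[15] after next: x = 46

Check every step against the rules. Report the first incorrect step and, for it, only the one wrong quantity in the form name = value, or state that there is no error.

Step 1: x = (64*37 + 52) mod 73 = 11 — agrees with the trace.
Step 2: x = (64*11 + 52) mod 73 = 26 — agrees with the trace.
Step 3: x = (64*26 + 52) mod 73 = 37 — consistent with the trace.
Step 4: x = (64*37 + 52) mod 73 = 11 — exactly as logged.
Step 5: x = (64*11 + 52) mod 73 = 26 — matches.
Step 6: x = (64*26 + 52) mod 73 = 37 — same as recorded.
Step 7: x = (64*37 + 52) mod 73 = 11 — agrees with the trace.
Step 8: x = (64*11 + 52) mod 73 = 26 — in agreement.
Step 9: x = (64*26 + 52) mod 73 = 37 — checks out.
Step 10: x = (64*37 + 52) mod 73 = 11 — checks out.
Step 11: x = (64*11 + 52) mod 73 = 26 — matches.
Step 12: x = (64*26 + 52) mod 73 = 37 — in agreement.
Step 13: x = (64*37 + 52) mod 73 = 11 — confirmed correct.
Step 14: x = (64*11 + 52) mod 73 = 26 — a discrepancy with the trace.
The earliest wrong entry is at step 14: it should read x = 26.

step 14, x = 26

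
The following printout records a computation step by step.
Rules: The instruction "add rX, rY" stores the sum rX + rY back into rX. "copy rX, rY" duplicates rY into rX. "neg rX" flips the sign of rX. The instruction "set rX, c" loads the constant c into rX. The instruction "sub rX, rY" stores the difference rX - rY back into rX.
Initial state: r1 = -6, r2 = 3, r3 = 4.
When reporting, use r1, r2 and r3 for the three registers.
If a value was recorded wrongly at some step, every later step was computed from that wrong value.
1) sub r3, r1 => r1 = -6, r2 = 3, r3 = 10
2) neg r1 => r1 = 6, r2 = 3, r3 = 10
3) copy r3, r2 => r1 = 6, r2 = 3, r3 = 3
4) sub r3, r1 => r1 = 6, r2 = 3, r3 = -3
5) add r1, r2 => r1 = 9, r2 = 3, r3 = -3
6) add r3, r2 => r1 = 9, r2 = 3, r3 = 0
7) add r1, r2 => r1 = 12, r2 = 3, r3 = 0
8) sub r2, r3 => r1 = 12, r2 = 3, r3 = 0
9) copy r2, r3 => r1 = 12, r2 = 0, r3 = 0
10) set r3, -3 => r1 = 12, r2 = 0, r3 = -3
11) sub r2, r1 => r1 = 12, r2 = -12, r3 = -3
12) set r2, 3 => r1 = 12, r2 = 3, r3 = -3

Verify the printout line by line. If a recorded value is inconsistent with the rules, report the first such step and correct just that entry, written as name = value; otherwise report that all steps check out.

no error

Step 1: r3 = 4 - -6 = 10 — same as recorded.
Step 2: r1 = -(-6) = 6 — checks out.
Step 3: r3 = 3 — exactly as logged.
Step 4: r3 = 3 - 6 = -3 — same as recorded.
Step 5: r1 = 6 + 3 = 9 — consistent with the printout.
Step 6: r3 = -3 + 3 = 0 — in agreement.
Step 7: r1 = 9 + 3 = 12 — verified.
Step 8: r2 = 3 - 0 = 3 — exactly as logged.
Step 9: r2 = 0 — verified.
Step 10: r3 = -3 — verified.
Step 11: r2 = 0 - 12 = -12 — checks out.
Step 12: r2 = 3 — agrees with the printout.
All entries verified; no error found.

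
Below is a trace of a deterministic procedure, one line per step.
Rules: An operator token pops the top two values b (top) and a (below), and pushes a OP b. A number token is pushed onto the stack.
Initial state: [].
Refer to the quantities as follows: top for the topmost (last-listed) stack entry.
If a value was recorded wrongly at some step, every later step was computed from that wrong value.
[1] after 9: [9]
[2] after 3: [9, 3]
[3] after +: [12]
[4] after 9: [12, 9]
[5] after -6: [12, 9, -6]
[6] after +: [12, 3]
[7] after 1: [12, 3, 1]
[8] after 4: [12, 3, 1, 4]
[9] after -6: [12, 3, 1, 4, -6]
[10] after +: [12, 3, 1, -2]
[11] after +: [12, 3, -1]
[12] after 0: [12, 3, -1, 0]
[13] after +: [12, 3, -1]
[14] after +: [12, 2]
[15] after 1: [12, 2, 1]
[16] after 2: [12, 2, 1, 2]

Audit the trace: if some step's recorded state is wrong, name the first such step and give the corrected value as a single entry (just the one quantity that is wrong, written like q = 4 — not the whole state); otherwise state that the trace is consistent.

Step 1: push 9: top = 9 — matches.
Step 2: push 3: top = 3 — exactly as logged.
Step 3: 9 + 3 = 12 — in agreement.
Step 4: push 9: top = 9 — agrees with the trace.
Step 5: push -6: top = -6 — verified.
Step 6: 9 + -6 = 3 — matches.
Step 7: push 1: top = 1 — same as recorded.
Step 8: push 4: top = 4 — exactly as logged.
Step 9: push -6: top = -6 — no discrepancy.
Step 10: 4 + -6 = -2 — consistent with the trace.
Step 11: 1 + -2 = -1 — agrees with the trace.
Step 12: push 0: top = 0 — no discrepancy.
Step 13: -1 + 0 = -1 — exactly as logged.
Step 14: 3 + -1 = 2 — no discrepancy.
Step 15: push 1: top = 1 — confirmed correct.
Step 16: push 2: top = 2 — exactly as logged.
Every step is consistent.

no error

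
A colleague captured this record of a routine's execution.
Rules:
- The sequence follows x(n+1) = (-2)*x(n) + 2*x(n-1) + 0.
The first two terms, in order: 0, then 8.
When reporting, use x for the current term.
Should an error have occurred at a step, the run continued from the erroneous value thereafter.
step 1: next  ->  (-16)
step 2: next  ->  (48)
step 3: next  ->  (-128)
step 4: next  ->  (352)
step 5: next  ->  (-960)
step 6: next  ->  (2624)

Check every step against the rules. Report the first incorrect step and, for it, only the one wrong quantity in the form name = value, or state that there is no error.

step 1: x = -2*(8) + (2)*(0) + (0) = -16 -> confirmed correct
step 2: x = -2*(-16) + (2)*(8) + (0) = 48 -> consistent with the record
step 3: x = -2*(48) + (2)*(-16) + (0) = -128 -> confirmed correct
step 4: x = -2*(-128) + (2)*(48) + (0) = 352 -> confirmed correct
step 5: x = -2*(352) + (2)*(-128) + (0) = -960 -> matches
step 6: x = -2*(-960) + (2)*(352) + (0) = 2624 -> verified
All entries verified; no error found.

no error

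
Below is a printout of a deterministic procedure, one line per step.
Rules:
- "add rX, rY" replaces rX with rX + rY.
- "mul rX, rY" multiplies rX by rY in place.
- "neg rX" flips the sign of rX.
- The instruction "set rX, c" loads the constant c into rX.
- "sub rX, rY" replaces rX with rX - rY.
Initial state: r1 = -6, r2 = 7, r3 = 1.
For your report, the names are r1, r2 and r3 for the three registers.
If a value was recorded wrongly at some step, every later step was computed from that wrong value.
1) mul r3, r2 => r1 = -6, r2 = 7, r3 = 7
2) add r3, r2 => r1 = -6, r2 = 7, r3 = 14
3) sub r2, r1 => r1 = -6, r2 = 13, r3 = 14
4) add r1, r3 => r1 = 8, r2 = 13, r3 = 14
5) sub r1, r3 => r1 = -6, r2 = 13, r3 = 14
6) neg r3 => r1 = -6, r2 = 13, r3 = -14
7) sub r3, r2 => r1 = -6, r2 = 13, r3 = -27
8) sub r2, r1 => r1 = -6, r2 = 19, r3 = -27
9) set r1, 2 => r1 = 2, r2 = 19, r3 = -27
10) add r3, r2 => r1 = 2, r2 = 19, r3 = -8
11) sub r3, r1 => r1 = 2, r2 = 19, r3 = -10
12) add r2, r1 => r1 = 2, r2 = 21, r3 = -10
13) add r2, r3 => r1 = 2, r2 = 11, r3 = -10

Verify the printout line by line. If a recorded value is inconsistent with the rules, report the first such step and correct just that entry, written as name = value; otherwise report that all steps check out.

Recomputing the run from the initial state:
step 1: r1 = -6, r2 = 7, r3 = 7
step 2: r1 = -6, r2 = 7, r3 = 14
step 3: r1 = -6, r2 = 13, r3 = 14
step 4: r1 = 8, r2 = 13, r3 = 14
step 5: r1 = -6, r2 = 13, r3 = 14
step 6: r1 = -6, r2 = 13, r3 = -14
step 7: r1 = -6, r2 = 13, r3 = -27
step 8: r1 = -6, r2 = 19, r3 = -27
step 9: r1 = 2, r2 = 19, r3 = -27
step 10: r1 = 2, r2 = 19, r3 = -8
step 11: r1 = 2, r2 = 19, r3 = -10
step 12: r1 = 2, r2 = 21, r3 = -10
step 13: r1 = 2, r2 = 11, r3 = -10
This matches the printout at every step.

no error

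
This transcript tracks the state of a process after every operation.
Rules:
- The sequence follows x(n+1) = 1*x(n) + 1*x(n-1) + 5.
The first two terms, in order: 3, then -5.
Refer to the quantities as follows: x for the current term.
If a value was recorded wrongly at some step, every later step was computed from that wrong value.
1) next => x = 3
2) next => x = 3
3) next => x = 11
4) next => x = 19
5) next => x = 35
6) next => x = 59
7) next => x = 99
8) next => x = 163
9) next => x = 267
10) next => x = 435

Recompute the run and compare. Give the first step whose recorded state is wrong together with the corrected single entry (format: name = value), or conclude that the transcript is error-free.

Recomputing the run from the initial state:
step 1: x = 3
step 2: x = 3
step 3: x = 11
step 4: x = 19
step 5: x = 35
step 6: x = 59
step 7: x = 99
step 8: x = 163
step 9: x = 267
step 10: x = 435
This matches the transcript at every step.

no error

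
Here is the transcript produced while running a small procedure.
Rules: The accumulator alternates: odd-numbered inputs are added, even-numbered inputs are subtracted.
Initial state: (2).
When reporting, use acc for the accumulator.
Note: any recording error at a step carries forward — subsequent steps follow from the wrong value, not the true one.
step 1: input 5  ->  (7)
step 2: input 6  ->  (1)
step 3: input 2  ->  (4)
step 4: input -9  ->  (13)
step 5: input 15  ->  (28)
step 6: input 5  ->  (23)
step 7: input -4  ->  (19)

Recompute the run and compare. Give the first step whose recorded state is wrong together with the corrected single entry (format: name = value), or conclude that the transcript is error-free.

step 3, acc = 3

step 1: acc = 2 + 5 = 7 -> consistent with the transcript
step 2: acc = 7 - 6 = 1 -> matches
step 3: acc = 1 + 2 = 3 -> not what was recorded
First incorrect step: 3; the correct value is acc = 3.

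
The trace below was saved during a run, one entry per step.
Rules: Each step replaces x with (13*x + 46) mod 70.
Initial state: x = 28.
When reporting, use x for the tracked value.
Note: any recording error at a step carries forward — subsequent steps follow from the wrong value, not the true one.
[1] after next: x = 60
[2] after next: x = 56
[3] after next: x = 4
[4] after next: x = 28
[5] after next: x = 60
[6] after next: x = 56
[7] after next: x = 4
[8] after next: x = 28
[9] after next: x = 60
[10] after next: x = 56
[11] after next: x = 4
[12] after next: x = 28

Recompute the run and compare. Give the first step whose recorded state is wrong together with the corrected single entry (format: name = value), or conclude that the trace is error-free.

no error

step 1: x = (13*28 + 46) mod 70 = 60 -> exactly as logged
step 2: x = (13*60 + 46) mod 70 = 56 -> verified
step 3: x = (13*56 + 46) mod 70 = 4 -> in agreement
step 4: x = (13*4 + 46) mod 70 = 28 -> in agreement
step 5: x = (13*28 + 46) mod 70 = 60 -> same as recorded
step 6: x = (13*60 + 46) mod 70 = 56 -> no discrepancy
step 7: x = (13*56 + 46) mod 70 = 4 -> confirmed correct
step 8: x = (13*4 + 46) mod 70 = 28 -> checks out
step 9: x = (13*28 + 46) mod 70 = 60 -> in agreement
step 10: x = (13*60 + 46) mod 70 = 56 -> checks out
step 11: x = (13*56 + 46) mod 70 = 4 -> checks out
step 12: x = (13*4 + 46) mod 70 = 28 -> verified
All entries verified; no error found.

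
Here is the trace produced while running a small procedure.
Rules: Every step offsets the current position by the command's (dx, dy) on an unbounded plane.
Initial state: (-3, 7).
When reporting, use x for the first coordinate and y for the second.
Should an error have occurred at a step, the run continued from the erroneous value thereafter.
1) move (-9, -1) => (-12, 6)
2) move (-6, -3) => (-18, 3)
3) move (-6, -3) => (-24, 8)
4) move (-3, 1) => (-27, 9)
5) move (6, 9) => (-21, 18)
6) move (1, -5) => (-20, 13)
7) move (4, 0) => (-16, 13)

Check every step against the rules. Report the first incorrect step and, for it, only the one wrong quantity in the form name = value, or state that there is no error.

step 3, y = 0

Step 1: x = -3 + (-9) = -12, y = 7 + (-1) = 6 — checks out.
Step 2: x = -12 + (-6) = -18, y = 6 + (-3) = 3 — agrees with the trace.
Step 3: x = -18 + (-6) = -24, y = 3 + (-3) = 0 — this is not what the trace shows.
The earliest wrong entry is at step 3: it should read y = 0.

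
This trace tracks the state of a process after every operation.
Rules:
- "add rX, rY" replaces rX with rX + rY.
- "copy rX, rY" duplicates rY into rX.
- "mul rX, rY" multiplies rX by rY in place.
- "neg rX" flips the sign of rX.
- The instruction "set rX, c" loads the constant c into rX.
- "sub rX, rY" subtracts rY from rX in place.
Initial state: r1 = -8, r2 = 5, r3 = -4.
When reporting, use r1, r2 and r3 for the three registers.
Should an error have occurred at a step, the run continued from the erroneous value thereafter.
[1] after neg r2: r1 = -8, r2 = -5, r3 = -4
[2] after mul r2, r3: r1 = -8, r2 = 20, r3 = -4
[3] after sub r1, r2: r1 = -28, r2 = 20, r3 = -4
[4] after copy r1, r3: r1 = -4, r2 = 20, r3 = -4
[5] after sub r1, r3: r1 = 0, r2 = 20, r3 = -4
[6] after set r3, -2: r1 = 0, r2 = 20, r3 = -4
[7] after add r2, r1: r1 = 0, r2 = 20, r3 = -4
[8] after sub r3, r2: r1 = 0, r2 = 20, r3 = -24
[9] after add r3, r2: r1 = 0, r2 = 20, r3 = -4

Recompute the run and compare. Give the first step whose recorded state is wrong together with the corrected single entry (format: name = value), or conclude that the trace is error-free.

step 6, r3 = -2

Recomputing the run from the initial state:
step 1: r1 = -8, r2 = -5, r3 = -4
step 2: r1 = -8, r2 = 20, r3 = -4
step 3: r1 = -28, r2 = 20, r3 = -4
step 4: r1 = -4, r2 = 20, r3 = -4
step 5: r1 = 0, r2 = 20, r3 = -4
step 6: r1 = 0, r2 = 20, r3 = -2
step 7: r1 = 0, r2 = 20, r3 = -2
step 8: r1 = 0, r2 = 20, r3 = -22
step 9: r1 = 0, r2 = 20, r3 = -2
The first disagreement with the trace is at step 6, where the value should be r3 = -2.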